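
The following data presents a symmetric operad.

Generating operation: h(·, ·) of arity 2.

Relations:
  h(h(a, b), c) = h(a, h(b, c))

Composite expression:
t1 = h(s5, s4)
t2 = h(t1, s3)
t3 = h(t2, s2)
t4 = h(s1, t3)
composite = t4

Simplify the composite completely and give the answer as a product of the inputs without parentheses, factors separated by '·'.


s1 · s5 · s4 · s3 · s2

The h-tree's shape is irrelevant; the s-reading-order decides.
h(s5, s4) reduces to s5 · s4
h(h(s5, s4), s3) reduces to s5 · s4 · s3
h(h(h(s5, s4), s3), s2) reduces to s5 · s4 · s3 · s2
h(s1, h(h(h(s5, s4), s3), s2)) reduces to s1 · s5 · s4 · s3 · s2


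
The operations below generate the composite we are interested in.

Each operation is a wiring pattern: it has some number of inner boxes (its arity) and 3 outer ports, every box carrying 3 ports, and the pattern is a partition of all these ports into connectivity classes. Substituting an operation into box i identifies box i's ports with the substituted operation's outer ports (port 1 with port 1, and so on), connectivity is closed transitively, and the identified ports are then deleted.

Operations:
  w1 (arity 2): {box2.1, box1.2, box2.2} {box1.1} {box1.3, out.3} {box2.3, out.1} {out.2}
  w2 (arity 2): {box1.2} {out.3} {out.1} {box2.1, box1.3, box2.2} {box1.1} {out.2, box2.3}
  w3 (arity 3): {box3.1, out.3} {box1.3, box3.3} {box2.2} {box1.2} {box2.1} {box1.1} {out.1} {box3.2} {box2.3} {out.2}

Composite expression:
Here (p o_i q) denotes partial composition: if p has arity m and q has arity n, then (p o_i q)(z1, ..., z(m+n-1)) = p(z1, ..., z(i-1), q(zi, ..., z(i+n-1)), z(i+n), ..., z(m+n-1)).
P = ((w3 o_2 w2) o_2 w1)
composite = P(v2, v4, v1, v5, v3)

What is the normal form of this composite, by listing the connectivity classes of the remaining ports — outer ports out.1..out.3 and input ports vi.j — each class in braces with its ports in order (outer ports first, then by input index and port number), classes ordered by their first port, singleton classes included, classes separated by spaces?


{out.1} {out.2} {out.3, v3.1} {v1.1, v1.2, v4.2} {v1.3} {v2.1} {v2.2} {v2.3, v3.3} {v3.2} {v4.1} {v4.3, v5.1, v5.2} {v5.3}

After gluing at w3, chains via deleted ports link the v-ports.
through w1, on inputs (v4, v1): {out.1, v1.3} {out.2} {out.3, v4.3} {v1.1, v1.2, v4.2} {v4.1} (out.j = stage outer ports)
through w2, on inputs (v4, v1, v5): {out.1} {out.2, v5.3} {out.3} {v1.1, v1.2, v4.2} {v1.3} {v4.1} {v4.3, v5.1, v5.2} (out.j = stage outer ports)
through w3, on inputs (v2, v4, v1, v5, v3): {out.1} {out.2} {out.3, v3.1} {v1.1, v1.2, v4.2} {v1.3} {v2.1} {v2.2} {v2.3, v3.3} {v3.2} {v4.1} {v4.3, v5.1, v5.2} {v5.3} (out.j = stage outer ports)


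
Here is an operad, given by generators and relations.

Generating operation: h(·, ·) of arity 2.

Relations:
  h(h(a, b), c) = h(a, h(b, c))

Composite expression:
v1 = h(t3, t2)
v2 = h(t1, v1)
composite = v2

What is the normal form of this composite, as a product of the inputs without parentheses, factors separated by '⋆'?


Every regrouping of h is equal, so read the t-inputs in written order.
h(t3, t2) spells out as t3 ⋆ t2
h(t1, h(t3, t2)) spells out as t1 ⋆ t3 ⋆ t2

t1 ⋆ t3 ⋆ t2


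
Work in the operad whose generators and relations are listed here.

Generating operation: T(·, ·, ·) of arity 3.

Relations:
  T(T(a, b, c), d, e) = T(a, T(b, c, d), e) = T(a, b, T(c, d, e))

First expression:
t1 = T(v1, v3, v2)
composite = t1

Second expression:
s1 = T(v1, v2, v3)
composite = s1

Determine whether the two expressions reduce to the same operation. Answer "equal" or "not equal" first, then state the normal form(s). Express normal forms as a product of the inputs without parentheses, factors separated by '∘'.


not equal: they reduce to v1 ∘ v3 ∘ v2 and v1 ∘ v2 ∘ v3

Reducing the first expression gives v1 ∘ v3 ∘ v2
Reducing the second expression gives v1 ∘ v2 ∘ v3
The forms do not match — not equal.


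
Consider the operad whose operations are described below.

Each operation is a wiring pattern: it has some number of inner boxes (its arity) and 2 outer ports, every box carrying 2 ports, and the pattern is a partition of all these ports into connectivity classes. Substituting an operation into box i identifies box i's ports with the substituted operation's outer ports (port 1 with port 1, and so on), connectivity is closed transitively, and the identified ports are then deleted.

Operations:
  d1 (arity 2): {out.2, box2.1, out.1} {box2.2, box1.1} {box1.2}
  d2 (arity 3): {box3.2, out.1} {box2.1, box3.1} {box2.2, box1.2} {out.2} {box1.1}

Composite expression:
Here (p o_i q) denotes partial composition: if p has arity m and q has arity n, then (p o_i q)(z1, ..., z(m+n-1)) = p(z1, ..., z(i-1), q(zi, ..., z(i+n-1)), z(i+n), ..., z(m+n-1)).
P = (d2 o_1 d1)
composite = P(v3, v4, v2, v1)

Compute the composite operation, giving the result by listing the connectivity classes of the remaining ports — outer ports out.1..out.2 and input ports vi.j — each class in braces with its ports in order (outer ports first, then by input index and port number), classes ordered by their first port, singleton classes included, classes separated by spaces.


{out.1, v1.2} {out.2} {v1.1, v2.1} {v2.2, v4.1} {v3.1, v4.2} {v3.2}

Substituting into d2 glues patterns; closure does the rest.
d1 over (v3, v4) gives {out.1, out.2, v4.1} {v3.1, v4.2} {v3.2}, out.j being that stage's outer ports
d2 over (v3, v4, v2, v1) gives {out.1, v1.2} {out.2} {v1.1, v2.1} {v2.2, v4.1} {v3.1, v4.2} {v3.2}, out.j being that stage's outer ports


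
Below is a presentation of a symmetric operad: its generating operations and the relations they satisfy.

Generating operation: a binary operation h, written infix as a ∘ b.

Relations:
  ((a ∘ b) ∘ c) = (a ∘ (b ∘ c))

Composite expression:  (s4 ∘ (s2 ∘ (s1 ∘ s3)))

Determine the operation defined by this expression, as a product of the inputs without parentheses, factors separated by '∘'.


s4 ∘ s2 ∘ s1 ∘ s3

Associativity of h dissolves the nesting; only the s-input order survives.
(s1 ∘ s3) spells out as s1 ∘ s3
(s2 ∘ (s1 ∘ s3)) spells out as s2 ∘ s1 ∘ s3
(s4 ∘ (s2 ∘ (s1 ∘ s3))) spells out as s4 ∘ s2 ∘ s1 ∘ s3


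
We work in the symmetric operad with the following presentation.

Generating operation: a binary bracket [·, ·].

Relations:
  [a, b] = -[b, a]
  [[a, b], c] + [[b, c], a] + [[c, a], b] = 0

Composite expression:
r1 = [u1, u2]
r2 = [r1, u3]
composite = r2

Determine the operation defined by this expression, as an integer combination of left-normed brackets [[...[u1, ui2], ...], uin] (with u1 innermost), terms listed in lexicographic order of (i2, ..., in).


[[u1, u2], u3]

Expand each bracket as ab - ba; the u1-initial words give the coefficients.
Composite bracket: [[u1, u2], u3]
Each bracket splits as ab - ba, giving 4 signed words (2^2 = 4).
The u1-initial words carry the normal form:
  u1u2u3 appears with sign +1, giving the term +[[u1, u2], u3]


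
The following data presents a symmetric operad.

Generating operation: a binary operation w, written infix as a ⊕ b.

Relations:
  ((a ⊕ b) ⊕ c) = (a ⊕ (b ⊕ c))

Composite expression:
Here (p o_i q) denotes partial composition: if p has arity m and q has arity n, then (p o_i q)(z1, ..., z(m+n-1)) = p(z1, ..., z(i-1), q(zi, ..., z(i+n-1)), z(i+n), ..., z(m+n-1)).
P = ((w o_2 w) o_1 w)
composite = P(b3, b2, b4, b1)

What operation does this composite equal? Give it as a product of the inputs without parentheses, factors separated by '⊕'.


b3 ⊕ b2 ⊕ b4 ⊕ b1

Key point: w is associative — brackets drop, the b-order remains.
(b3 ⊕ b2) spells out as b3 ⊕ b2
(b4 ⊕ b1) spells out as b4 ⊕ b1
((b3 ⊕ b2) ⊕ (b4 ⊕ b1)) spells out as b3 ⊕ b2 ⊕ b4 ⊕ b1


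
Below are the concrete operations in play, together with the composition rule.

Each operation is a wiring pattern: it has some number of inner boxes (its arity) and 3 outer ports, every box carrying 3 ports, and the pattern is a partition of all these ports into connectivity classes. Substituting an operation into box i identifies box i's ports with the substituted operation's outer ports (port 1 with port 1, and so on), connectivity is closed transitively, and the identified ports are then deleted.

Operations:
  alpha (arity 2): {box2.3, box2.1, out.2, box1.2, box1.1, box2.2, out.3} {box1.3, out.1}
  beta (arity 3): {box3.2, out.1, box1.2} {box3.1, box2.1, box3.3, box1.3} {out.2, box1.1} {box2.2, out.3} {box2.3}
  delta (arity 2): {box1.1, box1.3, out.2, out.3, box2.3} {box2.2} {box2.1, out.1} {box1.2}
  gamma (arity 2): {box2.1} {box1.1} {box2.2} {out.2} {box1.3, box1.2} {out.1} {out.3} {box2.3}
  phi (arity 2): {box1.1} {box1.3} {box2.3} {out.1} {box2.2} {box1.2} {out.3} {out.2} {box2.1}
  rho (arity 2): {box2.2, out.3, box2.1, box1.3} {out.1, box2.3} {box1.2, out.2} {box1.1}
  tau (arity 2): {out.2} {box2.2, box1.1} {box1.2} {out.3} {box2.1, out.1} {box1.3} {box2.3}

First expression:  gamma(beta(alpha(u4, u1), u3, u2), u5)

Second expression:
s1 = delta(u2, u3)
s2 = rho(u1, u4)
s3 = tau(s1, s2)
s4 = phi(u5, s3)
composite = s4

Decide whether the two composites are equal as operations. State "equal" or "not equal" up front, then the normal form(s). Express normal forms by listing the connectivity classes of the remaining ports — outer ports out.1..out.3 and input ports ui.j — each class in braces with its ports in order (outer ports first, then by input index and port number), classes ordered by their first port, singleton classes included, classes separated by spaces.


not equal; the first gives {out.1} {out.2} {out.3} {u1.1, u1.2, u1.3, u2.1, u2.2, u2.3, u3.1, u4.1, u4.2} {u3.2, u4.3} {u3.3} {u5.1} {u5.2} {u5.3} and the second {out.1} {out.2} {out.3} {u1.1} {u1.2, u3.1} {u1.3, u4.1, u4.2} {u2.1, u2.3, u3.3} {u2.2} {u3.2} {u4.3} {u5.1} {u5.2} {u5.3}

The first expression, normalized: {out.1} {out.2} {out.3} {u1.1, u1.2, u1.3, u2.1, u2.2, u2.3, u3.1, u4.1, u4.2} {u3.2, u4.3} {u3.3} {u5.1} {u5.2} {u5.3}
The second expression, normalized: {out.1} {out.2} {out.3} {u1.1} {u1.2, u3.1} {u1.3, u4.1, u4.2} {u2.1, u2.3, u3.3} {u2.2} {u3.2} {u4.3} {u5.1} {u5.2} {u5.3}
They disagree, so not equal.


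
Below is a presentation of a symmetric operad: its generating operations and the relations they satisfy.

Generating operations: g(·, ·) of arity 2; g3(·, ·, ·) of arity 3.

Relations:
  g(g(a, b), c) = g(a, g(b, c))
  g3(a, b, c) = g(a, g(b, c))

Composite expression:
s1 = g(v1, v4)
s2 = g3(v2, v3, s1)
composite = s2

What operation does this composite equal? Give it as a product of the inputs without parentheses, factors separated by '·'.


v2 · v3 · v1 · v4

All parenthesizations of g3 agree; list the v-inputs left to right.
g(v1, v4) reduces to v1 · v4
g3(v2, v3, g(v1, v4)) reduces to v2 · v3 · v1 · v4


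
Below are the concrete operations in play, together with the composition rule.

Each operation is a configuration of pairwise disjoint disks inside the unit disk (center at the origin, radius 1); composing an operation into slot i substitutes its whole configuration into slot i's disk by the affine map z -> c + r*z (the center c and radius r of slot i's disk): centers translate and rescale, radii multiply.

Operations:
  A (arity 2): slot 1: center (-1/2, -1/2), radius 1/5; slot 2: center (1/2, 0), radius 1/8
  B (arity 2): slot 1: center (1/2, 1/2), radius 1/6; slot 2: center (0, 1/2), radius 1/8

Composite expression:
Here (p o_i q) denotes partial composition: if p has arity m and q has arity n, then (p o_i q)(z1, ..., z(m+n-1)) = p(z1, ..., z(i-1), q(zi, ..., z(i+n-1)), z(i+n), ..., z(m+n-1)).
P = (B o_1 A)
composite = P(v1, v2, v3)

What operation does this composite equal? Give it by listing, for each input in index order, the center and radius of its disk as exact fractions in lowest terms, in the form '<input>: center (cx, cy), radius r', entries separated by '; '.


v1: center (5/12, 5/12), radius 1/30; v2: center (7/12, 1/2), radius 1/48; v3: center (0, 1/2), radius 1/8

Below B, radii multiply path by path; the v-disk centers shift.
v1: after 2 affine steps, its disk has center (5/12, 5/12), radius 1/30
v2: after 2 affine steps, its disk has center (7/12, 1/2), radius 1/48
v3: after 1 affine step, its disk has center (0, 1/2), radius 1/8


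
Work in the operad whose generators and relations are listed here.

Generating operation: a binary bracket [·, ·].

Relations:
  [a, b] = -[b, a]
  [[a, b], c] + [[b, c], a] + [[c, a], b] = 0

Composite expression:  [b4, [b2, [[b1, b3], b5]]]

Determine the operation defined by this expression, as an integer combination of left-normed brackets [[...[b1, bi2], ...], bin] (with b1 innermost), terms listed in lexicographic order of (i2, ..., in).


[[[[b1, b3], b5], b2], b4]

In the tensor algebra, words opening b1 carry the b1-anchored form.
Composite bracket: [b4, [b2, [[b1, b3], b5]]]
Applying ab - ba throughout gives 16 signed words (2^4 = 16).
Collect the words opening with b1:
  b1b3b5b2b4 appears with sign +1, giving the term +[[[[b1, b3], b5], b2], b4]


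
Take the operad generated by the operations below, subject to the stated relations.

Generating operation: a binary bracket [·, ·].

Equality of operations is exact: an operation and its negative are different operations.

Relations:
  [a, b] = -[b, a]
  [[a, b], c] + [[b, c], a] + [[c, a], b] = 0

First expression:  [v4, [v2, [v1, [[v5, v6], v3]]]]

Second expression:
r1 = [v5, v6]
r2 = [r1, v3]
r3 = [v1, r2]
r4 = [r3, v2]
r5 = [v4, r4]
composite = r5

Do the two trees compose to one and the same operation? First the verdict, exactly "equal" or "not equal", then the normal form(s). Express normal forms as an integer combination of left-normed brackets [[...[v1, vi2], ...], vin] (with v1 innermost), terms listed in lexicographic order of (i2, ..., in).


not equal — first -[[[[[v1, v3], v5], v6], v2], v4] + [[[[[v1, v3], v6], v5], v2], v4] + [[[[[v1, v5], v6], v3], v2], v4] - [[[[[v1, v6], v5], v3], v2], v4], second [[[[[v1, v3], v5], v6], v2], v4] - [[[[[v1, v3], v6], v5], v2], v4] - [[[[[v1, v5], v6], v3], v2], v4] + [[[[[v1, v6], v5], v3], v2], v4]


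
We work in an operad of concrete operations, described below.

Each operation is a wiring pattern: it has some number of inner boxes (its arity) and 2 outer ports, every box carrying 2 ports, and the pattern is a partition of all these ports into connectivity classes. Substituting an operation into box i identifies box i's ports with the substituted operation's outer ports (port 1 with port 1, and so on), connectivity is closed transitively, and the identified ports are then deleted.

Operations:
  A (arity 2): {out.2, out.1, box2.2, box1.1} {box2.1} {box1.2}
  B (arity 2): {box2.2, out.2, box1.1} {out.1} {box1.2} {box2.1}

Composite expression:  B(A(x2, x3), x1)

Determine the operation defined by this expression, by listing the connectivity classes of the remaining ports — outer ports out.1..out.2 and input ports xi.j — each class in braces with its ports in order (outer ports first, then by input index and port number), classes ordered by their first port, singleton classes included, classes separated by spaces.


{out.1} {out.2, x1.2, x2.1, x3.2} {x1.1} {x2.2} {x3.1}

Treat the ports identified at B as solder joints: merge, then drop.
the subtree at A composes to {out.1, out.2, x2.1, x3.2} {x2.2} {x3.1} on (x2, x3); out.j = own outer ports
the subtree at B composes to {out.1} {out.2, x1.2, x2.1, x3.2} {x1.1} {x2.2} {x3.1} on (x2, x3, x1); out.j = own outer ports


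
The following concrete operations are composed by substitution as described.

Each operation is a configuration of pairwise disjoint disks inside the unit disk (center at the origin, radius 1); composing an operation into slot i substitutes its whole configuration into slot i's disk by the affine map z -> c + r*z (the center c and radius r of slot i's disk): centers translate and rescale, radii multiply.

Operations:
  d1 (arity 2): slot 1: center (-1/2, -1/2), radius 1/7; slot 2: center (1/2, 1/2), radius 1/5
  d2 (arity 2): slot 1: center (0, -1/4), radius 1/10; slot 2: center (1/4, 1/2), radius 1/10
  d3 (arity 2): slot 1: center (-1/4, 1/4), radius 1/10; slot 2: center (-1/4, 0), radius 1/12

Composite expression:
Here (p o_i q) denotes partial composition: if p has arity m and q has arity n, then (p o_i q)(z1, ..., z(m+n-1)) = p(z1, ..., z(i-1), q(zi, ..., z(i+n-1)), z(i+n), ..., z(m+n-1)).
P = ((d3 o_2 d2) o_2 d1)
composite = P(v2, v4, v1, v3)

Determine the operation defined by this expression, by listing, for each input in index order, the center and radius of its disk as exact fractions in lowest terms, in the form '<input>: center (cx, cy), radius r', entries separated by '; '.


Below d3, radii multiply path by path; the v-disk centers shift.
v2 passes through 1 substitution, ending at center (-1/4, 1/4), radius 1/10
v4 passes through 3 substitutions, ending at center (-61/240, -1/40), radius 1/840
v1 passes through 3 substitutions, ending at center (-59/240, -1/60), radius 1/600
v3 passes through 2 substitutions, ending at center (-11/48, 1/24), radius 1/120

v1: center (-59/240, -1/60), radius 1/600; v2: center (-1/4, 1/4), radius 1/10; v3: center (-11/48, 1/24), radius 1/120; v4: center (-61/240, -1/40), radius 1/840


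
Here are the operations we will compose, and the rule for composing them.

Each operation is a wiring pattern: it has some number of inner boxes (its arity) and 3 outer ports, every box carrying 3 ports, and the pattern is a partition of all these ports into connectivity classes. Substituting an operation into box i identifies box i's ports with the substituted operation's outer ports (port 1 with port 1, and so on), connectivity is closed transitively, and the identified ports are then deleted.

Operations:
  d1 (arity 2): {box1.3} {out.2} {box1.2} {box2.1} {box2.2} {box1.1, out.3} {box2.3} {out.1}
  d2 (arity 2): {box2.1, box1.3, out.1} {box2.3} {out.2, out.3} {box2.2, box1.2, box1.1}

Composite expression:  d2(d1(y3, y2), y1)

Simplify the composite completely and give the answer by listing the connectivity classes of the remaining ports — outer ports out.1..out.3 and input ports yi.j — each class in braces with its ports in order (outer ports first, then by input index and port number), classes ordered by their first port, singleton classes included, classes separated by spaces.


Treat the ports identified at d2 as solder joints: merge, then drop.
after d1, the pattern on (y3, y2) reads {out.1} {out.2} {out.3, y3.1} {y2.1} {y2.2} {y2.3} {y3.2} {y3.3} (out.j = its outer ports)
after d2, the pattern on (y3, y2, y1) reads {out.1, y1.1, y3.1} {out.2, out.3} {y1.2} {y1.3} {y2.1} {y2.2} {y2.3} {y3.2} {y3.3} (out.j = its outer ports)

{out.1, y1.1, y3.1} {out.2, out.3} {y1.2} {y1.3} {y2.1} {y2.2} {y2.3} {y3.2} {y3.3}


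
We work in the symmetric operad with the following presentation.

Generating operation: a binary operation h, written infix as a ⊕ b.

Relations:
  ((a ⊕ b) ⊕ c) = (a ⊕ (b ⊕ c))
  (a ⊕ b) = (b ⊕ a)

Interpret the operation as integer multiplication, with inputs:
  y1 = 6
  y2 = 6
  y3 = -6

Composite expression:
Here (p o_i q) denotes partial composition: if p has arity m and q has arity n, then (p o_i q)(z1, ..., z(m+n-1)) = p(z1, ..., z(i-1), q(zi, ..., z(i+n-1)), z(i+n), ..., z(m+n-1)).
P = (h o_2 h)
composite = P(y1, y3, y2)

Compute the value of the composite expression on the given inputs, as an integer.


-216

(y3 ⊕ y2) = -36
(y1 ⊕ (y3 ⊕ y2)) = -216


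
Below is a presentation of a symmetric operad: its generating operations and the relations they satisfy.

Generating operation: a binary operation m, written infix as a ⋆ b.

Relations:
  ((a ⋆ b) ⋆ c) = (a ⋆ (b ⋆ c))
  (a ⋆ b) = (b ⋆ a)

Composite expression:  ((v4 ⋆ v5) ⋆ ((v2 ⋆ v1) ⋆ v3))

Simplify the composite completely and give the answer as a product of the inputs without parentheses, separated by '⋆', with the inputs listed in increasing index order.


v1 ⋆ v2 ⋆ v3 ⋆ v4 ⋆ v5

Both nesting and order wash out for m; what remains is which v's occur.
(v4 ⋆ v5) spells out as v4 ⋆ v5
(v2 ⋆ v1) spells out as v2 ⋆ v1
((v2 ⋆ v1) ⋆ v3) spells out as v2 ⋆ v1 ⋆ v3
((v4 ⋆ v5) ⋆ ((v2 ⋆ v1) ⋆ v3)) spells out as v4 ⋆ v5 ⋆ v2 ⋆ v1 ⋆ v3
rearranged into index order: v1 ⋆ v2 ⋆ v3 ⋆ v4 ⋆ v5


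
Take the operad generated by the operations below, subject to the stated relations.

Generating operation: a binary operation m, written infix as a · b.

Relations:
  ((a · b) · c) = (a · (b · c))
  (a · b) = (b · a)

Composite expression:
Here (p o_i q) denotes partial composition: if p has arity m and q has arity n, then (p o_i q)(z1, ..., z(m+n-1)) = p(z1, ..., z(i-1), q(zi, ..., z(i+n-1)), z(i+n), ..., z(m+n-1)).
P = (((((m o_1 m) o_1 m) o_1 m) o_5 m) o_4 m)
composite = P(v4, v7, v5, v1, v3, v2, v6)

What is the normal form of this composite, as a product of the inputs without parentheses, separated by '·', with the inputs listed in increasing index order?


v1 · v2 · v3 · v4 · v5 · v6 · v7

Any arrangement under m is one operation, so sort the v-inputs.
(v4 · v7) collapses to v4 · v7
((v4 · v7) · v5) collapses to v4 · v7 · v5
(v1 · v3) collapses to v1 · v3
(((v4 · v7) · v5) · (v1 · v3)) collapses to v4 · v7 · v5 · v1 · v3
(v2 · v6) collapses to v2 · v6
((((v4 · v7) · v5) · (v1 · v3)) · (v2 · v6)) collapses to v4 · v7 · v5 · v1 · v3 · v2 · v6
commutativity sorts the factors: v1 · v2 · v3 · v4 · v5 · v6 · v7


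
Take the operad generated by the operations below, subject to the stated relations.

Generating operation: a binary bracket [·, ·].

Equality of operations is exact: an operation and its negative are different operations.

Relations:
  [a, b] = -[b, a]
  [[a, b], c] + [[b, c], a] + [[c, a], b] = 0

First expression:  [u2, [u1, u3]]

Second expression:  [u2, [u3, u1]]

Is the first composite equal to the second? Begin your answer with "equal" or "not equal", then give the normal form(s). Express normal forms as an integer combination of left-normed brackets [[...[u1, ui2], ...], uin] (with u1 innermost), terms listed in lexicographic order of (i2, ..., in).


not equal; the first gives -[[u1, u3], u2] and the second [[u1, u3], u2]

The first expression, normalized: -[[u1, u3], u2]
The second expression, normalized: [[u1, u3], u2]
No match — not equal.


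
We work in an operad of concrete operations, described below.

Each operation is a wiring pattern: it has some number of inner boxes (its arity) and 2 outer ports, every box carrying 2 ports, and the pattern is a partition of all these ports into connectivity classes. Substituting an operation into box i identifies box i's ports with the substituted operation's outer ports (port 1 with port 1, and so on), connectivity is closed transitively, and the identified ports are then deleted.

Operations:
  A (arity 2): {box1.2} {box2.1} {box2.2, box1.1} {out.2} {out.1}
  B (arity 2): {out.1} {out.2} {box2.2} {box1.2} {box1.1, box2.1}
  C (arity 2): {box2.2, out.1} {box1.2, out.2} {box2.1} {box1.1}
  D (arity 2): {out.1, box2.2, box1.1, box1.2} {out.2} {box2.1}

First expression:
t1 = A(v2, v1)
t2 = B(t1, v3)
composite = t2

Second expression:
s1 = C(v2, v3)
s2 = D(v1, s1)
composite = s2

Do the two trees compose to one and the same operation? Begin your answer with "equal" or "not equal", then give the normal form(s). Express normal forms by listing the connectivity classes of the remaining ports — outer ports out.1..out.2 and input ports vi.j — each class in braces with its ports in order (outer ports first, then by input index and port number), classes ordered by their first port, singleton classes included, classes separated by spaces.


The first expression, normalized: {out.1} {out.2} {v1.1} {v1.2, v2.1} {v2.2} {v3.1} {v3.2}
The second expression, normalized: {out.1, v1.1, v1.2, v2.2} {out.2} {v2.1} {v3.1} {v3.2}
The normal forms differ: not equal.

not equal; the first gives {out.1} {out.2} {v1.1} {v1.2, v2.1} {v2.2} {v3.1} {v3.2} and the second {out.1, v1.1, v1.2, v2.2} {out.2} {v2.1} {v3.1} {v3.2}


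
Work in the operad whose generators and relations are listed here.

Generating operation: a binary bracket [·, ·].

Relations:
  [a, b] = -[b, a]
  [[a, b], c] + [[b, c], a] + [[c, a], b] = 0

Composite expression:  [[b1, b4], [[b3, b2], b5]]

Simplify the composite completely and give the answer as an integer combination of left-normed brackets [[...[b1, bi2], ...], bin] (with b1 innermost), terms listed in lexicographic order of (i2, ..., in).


A multilinear Lie element is pinned by b1-initial words (b1 innermost).
Composite bracket: [[b1, b4], [[b3, b2], b5]]
The bracket unfolds into 16 signed words via [a, b] = ab - ba (2^4 = 16).
Keep just the words that open with b1:
  sign of b1b4b2b3b5 is -1, so it contributes -[[[[b1, b4], b2], b3], b5]
  sign of b1b4b3b2b5 is +1, so it contributes +[[[[b1, b4], b3], b2], b5]
  sign of b1b4b5b2b3 is +1, so it contributes +[[[[b1, b4], b5], b2], b3]
  sign of b1b4b5b3b2 is -1, so it contributes -[[[[b1, b4], b5], b3], b2]

-[[[[b1, b4], b2], b3], b5] + [[[[b1, b4], b3], b2], b5] + [[[[b1, b4], b5], b2], b3] - [[[[b1, b4], b5], b3], b2]


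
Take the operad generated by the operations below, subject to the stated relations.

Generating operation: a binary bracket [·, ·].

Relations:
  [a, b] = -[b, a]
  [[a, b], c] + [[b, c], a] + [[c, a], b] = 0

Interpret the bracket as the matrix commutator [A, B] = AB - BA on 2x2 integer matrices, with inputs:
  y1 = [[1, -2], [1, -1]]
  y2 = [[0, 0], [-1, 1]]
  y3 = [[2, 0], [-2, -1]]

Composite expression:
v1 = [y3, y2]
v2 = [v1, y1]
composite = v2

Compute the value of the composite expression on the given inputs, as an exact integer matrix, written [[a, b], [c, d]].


[[10, 0], [10, -10]]

[y3, y2] = [[0, 0], [5, 0]]
[[y3, y2], y1] = [[10, 0], [10, -10]]


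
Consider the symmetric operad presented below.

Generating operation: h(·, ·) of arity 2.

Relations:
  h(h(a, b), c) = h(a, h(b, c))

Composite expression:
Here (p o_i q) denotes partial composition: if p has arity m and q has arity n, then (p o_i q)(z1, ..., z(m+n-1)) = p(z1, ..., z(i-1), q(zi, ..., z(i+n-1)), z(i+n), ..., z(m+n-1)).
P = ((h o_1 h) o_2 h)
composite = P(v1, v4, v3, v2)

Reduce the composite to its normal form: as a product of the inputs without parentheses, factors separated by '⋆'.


Every regrouping of h is equal, so read the v-inputs in written order.
h(v4, v3) unparenthesizes to v4 ⋆ v3
h(v1, h(v4, v3)) unparenthesizes to v1 ⋆ v4 ⋆ v3
h(h(v1, h(v4, v3)), v2) unparenthesizes to v1 ⋆ v4 ⋆ v3 ⋆ v2

v1 ⋆ v4 ⋆ v3 ⋆ v2


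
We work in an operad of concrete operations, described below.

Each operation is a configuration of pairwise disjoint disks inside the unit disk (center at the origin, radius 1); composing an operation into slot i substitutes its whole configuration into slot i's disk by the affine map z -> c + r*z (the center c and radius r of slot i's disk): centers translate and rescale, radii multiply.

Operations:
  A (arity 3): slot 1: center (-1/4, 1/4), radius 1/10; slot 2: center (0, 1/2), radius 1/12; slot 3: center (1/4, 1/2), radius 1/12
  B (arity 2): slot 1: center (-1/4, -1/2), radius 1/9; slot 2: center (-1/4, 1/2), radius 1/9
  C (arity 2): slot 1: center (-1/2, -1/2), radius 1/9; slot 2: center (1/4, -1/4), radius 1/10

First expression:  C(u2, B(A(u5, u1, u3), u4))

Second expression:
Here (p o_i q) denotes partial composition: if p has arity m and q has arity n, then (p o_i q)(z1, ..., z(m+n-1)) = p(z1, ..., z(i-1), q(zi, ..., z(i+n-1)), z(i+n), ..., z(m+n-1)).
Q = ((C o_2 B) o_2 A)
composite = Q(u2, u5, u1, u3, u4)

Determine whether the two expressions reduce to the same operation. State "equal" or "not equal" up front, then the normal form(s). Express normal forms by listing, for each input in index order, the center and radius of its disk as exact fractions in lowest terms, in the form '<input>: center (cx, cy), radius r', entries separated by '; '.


equal: each reduces to u1: center (9/40, -53/180), radius 1/1080; u2: center (-1/2, -1/2), radius 1/9; u3: center (41/180, -53/180), radius 1/1080; u4: center (9/40, -1/5), radius 1/90; u5: center (2/9, -107/360), radius 1/900

The first expression, normalized: u1: center (9/40, -53/180), radius 1/1080; u2: center (-1/2, -1/2), radius 1/9; u3: center (41/180, -53/180), radius 1/1080; u4: center (9/40, -1/5), radius 1/90; u5: center (2/9, -107/360), radius 1/900
The second expression, normalized: u1: center (9/40, -53/180), radius 1/1080; u2: center (-1/2, -1/2), radius 1/9; u3: center (41/180, -53/180), radius 1/1080; u4: center (9/40, -1/5), radius 1/90; u5: center (2/9, -107/360), radius 1/900
Same normal form: equal.


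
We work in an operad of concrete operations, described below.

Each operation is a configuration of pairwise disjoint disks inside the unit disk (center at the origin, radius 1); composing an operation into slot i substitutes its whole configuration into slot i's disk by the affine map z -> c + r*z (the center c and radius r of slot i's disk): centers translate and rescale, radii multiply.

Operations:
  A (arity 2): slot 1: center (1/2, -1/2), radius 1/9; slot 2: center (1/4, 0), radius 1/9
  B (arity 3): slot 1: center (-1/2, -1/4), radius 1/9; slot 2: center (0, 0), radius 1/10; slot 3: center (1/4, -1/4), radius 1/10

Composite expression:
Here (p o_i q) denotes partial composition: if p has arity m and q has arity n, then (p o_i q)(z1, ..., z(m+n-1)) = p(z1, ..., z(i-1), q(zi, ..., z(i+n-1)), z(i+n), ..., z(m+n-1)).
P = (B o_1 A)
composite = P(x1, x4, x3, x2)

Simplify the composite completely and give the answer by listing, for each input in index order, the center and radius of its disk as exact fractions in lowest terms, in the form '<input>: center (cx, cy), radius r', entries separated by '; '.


Follow each x-input down from B: c' goes to c + r*c', radius to r*r'.
for x1, the 2-step affine chain lands on center (-4/9, -11/36), radius 1/81
for x4, the 2-step affine chain lands on center (-17/36, -1/4), radius 1/81
for x3, the 1-step affine chain lands on center (0, 0), radius 1/10
for x2, the 1-step affine chain lands on center (1/4, -1/4), radius 1/10

x1: center (-4/9, -11/36), radius 1/81; x2: center (1/4, -1/4), radius 1/10; x3: center (0, 0), radius 1/10; x4: center (-17/36, -1/4), radius 1/81


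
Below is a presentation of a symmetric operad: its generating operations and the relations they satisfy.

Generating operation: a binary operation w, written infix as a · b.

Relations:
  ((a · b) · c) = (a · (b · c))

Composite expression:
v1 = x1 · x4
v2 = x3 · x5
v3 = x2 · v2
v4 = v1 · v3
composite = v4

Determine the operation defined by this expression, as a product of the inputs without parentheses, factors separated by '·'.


x1 · x4 · x2 · x3 · x5


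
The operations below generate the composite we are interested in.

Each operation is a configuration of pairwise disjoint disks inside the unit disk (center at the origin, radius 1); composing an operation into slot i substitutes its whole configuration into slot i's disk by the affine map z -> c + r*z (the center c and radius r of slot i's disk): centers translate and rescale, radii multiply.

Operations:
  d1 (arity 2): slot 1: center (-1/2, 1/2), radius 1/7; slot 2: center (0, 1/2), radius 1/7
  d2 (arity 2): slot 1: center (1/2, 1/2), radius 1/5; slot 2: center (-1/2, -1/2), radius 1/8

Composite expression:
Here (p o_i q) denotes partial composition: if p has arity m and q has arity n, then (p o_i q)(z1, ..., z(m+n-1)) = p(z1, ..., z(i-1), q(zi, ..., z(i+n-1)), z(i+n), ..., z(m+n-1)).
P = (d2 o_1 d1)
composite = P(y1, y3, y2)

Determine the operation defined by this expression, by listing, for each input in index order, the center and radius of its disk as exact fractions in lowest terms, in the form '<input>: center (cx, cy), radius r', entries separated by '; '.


Follow each y-input down from d2: c' goes to c + r*c', radius to r*r'.
y1 passes through 2 substitutions, ending at center (2/5, 3/5), radius 1/35
y3 passes through 2 substitutions, ending at center (1/2, 3/5), radius 1/35
y2 passes through 1 substitution, ending at center (-1/2, -1/2), radius 1/8

y1: center (2/5, 3/5), radius 1/35; y2: center (-1/2, -1/2), radius 1/8; y3: center (1/2, 3/5), radius 1/35


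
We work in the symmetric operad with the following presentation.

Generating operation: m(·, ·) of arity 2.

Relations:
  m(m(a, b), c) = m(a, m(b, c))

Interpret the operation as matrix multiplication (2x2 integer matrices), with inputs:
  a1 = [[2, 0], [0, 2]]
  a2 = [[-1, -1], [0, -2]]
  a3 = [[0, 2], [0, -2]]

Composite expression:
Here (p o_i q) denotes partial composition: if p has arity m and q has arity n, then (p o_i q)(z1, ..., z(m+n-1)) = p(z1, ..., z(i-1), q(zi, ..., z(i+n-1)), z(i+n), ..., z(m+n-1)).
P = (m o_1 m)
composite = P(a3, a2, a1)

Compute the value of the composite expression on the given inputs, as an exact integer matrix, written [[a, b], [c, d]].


[[0, -8], [0, 8]]


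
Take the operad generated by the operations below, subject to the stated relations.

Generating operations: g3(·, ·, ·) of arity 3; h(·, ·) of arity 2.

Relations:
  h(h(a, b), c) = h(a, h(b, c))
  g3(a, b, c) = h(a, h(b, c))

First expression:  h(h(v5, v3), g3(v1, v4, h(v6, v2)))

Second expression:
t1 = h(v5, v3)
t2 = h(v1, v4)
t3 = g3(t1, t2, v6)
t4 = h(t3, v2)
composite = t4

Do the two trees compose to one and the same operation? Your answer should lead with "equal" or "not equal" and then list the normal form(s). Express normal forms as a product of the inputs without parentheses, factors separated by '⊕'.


equal: each reduces to v5 ⊕ v3 ⊕ v1 ⊕ v4 ⊕ v6 ⊕ v2

In normal form, the first expression is v5 ⊕ v3 ⊕ v1 ⊕ v4 ⊕ v6 ⊕ v2
In normal form, the second expression is v5 ⊕ v3 ⊕ v1 ⊕ v4 ⊕ v6 ⊕ v2
The normal forms match — equal.


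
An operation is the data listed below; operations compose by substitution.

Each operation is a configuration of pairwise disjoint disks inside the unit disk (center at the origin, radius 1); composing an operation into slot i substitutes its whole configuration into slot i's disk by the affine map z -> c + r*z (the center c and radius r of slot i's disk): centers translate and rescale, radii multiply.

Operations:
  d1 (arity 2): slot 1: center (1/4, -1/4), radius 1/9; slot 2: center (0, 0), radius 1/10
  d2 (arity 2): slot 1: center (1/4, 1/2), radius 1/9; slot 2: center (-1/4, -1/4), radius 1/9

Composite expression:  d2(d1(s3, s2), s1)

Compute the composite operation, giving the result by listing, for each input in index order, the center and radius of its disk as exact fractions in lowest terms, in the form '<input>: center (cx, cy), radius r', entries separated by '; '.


s1: center (-1/4, -1/4), radius 1/9; s2: center (1/4, 1/2), radius 1/90; s3: center (5/18, 17/36), radius 1/81


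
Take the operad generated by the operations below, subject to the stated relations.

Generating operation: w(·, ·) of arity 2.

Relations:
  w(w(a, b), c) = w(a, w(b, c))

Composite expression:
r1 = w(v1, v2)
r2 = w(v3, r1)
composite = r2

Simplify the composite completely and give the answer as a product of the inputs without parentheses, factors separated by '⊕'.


Every regrouping of w is equal, so read the v-inputs in written order.
w(v1, v2) spells out as v1 ⊕ v2
w(v3, w(v1, v2)) spells out as v3 ⊕ v1 ⊕ v2

v3 ⊕ v1 ⊕ v2


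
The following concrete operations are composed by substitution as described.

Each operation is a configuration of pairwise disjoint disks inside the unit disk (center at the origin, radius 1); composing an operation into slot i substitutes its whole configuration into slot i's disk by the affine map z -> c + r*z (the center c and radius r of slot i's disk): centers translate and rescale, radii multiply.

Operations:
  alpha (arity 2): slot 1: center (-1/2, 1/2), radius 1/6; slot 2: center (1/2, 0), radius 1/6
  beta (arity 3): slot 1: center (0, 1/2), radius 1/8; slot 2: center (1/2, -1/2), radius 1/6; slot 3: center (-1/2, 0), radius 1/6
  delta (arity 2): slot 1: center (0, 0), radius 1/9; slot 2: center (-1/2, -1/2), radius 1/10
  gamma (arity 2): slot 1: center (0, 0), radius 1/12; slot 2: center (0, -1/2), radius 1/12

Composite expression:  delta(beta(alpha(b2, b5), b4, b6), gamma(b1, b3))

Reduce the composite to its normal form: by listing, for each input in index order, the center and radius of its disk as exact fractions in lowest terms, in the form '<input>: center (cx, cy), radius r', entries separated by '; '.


Only the slot chain above each b matters under delta; compose those maps.
for b2, the 3-step affine chain lands on center (-1/144, 1/16), radius 1/432
for b5, the 3-step affine chain lands on center (1/144, 1/18), radius 1/432
for b4, the 2-step affine chain lands on center (1/18, -1/18), radius 1/54
for b6, the 2-step affine chain lands on center (-1/18, 0), radius 1/54
for b1, the 2-step affine chain lands on center (-1/2, -1/2), radius 1/120
for b3, the 2-step affine chain lands on center (-1/2, -11/20), radius 1/120

b1: center (-1/2, -1/2), radius 1/120; b2: center (-1/144, 1/16), radius 1/432; b3: center (-1/2, -11/20), radius 1/120; b4: center (1/18, -1/18), radius 1/54; b5: center (1/144, 1/18), radius 1/432; b6: center (-1/18, 0), radius 1/54


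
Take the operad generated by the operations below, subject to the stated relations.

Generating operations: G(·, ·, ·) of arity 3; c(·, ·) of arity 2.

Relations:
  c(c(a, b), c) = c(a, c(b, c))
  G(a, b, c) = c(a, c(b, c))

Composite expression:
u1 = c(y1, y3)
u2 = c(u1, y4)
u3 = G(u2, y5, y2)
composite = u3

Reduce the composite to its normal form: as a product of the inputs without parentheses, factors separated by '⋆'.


y1 ⋆ y3 ⋆ y4 ⋆ y5 ⋆ y2

Every regrouping of G is equal, so read the y-inputs in written order.
c(y1, y3) flattens to y1 ⋆ y3
c(c(y1, y3), y4) flattens to y1 ⋆ y3 ⋆ y4
G(c(c(y1, y3), y4), y5, y2) flattens to y1 ⋆ y3 ⋆ y4 ⋆ y5 ⋆ y2


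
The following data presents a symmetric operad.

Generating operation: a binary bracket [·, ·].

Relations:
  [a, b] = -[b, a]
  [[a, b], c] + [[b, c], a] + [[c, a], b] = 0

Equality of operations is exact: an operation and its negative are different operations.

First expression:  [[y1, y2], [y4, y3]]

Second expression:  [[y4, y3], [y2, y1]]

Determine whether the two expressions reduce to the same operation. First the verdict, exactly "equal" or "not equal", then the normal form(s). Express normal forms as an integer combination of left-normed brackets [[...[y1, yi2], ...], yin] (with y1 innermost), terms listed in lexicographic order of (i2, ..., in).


equal: each reduces to -[[[y1, y2], y3], y4] + [[[y1, y2], y4], y3]


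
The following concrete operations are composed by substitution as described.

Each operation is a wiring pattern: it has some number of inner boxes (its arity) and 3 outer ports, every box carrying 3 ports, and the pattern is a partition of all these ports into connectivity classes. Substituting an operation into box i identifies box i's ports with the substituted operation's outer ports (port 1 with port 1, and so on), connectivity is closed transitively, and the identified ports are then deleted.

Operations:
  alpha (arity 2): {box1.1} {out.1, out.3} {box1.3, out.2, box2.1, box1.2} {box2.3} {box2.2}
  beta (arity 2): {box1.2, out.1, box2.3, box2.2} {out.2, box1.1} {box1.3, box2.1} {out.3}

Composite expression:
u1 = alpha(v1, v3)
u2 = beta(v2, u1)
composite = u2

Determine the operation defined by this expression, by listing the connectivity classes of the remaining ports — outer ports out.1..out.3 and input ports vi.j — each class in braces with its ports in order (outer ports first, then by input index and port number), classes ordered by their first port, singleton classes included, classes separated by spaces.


Substituting into beta glues patterns; closure does the rest.
composing alpha on (v1, v3), with out.j its own outer ports: {out.1, out.3} {out.2, v1.2, v1.3, v3.1} {v1.1} {v3.2} {v3.3}
composing beta on (v2, v1, v3), with out.j its own outer ports: {out.1, v1.2, v1.3, v2.2, v2.3, v3.1} {out.2, v2.1} {out.3} {v1.1} {v3.2} {v3.3}

{out.1, v1.2, v1.3, v2.2, v2.3, v3.1} {out.2, v2.1} {out.3} {v1.1} {v3.2} {v3.3}
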